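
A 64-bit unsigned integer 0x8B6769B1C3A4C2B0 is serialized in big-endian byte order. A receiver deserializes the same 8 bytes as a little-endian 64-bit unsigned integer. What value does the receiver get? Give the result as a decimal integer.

12736923856559237003

Stored big-endian, the bytes at ascending addresses are 8B 67 69 B1 C3 A4 C2 B0.
Read back as little-endian, the first byte is least significant, giving 0xB0C2A4C3B169678B.
0xB0C2A4C3B169678B = 12736923856559237003.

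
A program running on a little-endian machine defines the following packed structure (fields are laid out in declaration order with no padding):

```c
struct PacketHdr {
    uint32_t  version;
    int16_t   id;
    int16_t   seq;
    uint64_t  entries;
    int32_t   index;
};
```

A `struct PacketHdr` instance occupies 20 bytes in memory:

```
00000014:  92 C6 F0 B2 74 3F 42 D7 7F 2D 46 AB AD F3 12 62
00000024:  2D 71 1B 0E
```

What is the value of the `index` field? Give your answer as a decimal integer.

236679469

`index` follows `version` (4 B), `id` (2 B), `seq` (2 B), `entries` (8 B), so it starts at offset 4 + 2 + 2 + 8 = 16 and occupies 4 bytes.
Bytes at offsets 16..19: 2D 71 1B 0E.
Little-endian stores the least-significant byte at the lowest address.
Reassemble most-significant byte first: 0E 1B 71 2D → 0x0E1B712D.
0x0E1B712D = 236679469.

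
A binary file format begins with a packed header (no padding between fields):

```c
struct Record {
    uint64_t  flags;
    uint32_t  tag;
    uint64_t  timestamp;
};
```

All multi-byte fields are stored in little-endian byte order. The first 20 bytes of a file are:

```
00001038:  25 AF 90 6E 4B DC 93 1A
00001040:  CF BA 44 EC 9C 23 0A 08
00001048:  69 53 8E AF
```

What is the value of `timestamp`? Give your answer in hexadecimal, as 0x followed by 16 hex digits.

0xAF8E5369080A239C

`timestamp` follows `flags` (8 B), `tag` (4 B), so it starts at offset 8 + 4 = 12 and occupies 8 bytes.
Bytes at offsets 12..19: 9C 23 0A 08 69 53 8E AF.
Little-endian: lowest address holds the least-significant byte.
Reassemble most-significant byte first: AF 8E 53 69 08 0A 23 9C → 0xAF8E5369080A239C.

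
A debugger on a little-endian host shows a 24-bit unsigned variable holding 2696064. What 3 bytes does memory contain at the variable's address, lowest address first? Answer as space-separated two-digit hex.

80 23 29

2696064 in hexadecimal, padded to 24 bits, is 0x292380.
Split into bytes (most-significant first): 29 23 80.
In little-endian order the low byte comes first in memory.
So at ascending addresses the bytes are 80 23 29.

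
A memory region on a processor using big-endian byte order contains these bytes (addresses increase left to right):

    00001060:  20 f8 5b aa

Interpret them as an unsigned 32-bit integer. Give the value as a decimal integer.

Big-endian stores the most-significant byte at the lowest address.
The bytes are already most-significant first: 0x20F85BAA.
0x20F85BAA = 553147306.

553147306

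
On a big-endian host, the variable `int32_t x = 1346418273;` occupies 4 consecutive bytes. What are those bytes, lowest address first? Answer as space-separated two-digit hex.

50 40 B6 61

1346418273 in hexadecimal, padded to 32 bits, is 0x5040B661.
Split into bytes (most-significant first): 50 40 B6 61.
In big-endian order the high byte comes first in memory.
So the memory order matches the most-significant-first order: 50 40 B6 61.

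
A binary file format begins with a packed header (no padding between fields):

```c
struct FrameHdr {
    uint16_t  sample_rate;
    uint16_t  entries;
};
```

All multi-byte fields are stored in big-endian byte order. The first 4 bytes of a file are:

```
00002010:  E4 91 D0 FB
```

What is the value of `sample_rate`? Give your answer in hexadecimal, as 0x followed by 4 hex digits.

0xE491

`sample_rate` is the first field, at byte offset 0, occupying 2 bytes.
Bytes at offsets 0..1: E4 91.
Big-endian: lowest address holds the most-significant byte.
The bytes are already most-significant first: 0xE491.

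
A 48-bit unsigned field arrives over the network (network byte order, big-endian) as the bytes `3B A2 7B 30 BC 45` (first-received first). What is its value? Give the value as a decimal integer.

65569037532229

Big-endian stores the most-significant byte at the lowest address.
The bytes are already most-significant first: 0x3BA27B30BC45.
0x3BA27B30BC45 = 65569037532229.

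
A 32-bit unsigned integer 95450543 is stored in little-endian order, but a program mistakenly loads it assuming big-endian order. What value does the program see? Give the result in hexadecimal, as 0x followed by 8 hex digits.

95450543 in 32-bit hexadecimal is 0x05B075AF.
Stored little-endian, the bytes at ascending addresses are AF 75 B0 05.
Read back as big-endian, the last byte is least significant, giving 0xAF75B005.

0xAF75B005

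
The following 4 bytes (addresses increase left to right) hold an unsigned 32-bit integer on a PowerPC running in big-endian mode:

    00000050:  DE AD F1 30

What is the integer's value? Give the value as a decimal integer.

3735941424

In big-endian order the high byte comes first in memory.
The bytes are already most-significant first: 0xDEADF130.
0xDEADF130 = 3735941424.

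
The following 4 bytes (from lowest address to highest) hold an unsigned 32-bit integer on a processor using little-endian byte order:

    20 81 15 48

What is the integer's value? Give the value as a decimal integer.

Little-endian stores the least-significant byte at the lowest address.
Reassemble most-significant byte first: 48 15 81 20 → 0x48158120.
0x48158120 = 1209368864.

1209368864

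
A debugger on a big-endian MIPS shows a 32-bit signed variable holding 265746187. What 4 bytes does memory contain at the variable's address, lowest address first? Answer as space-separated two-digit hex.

265746187 in hexadecimal, padded to 32 bits, is 0x0FD6F70B.
Split into bytes (most-significant first): 0F D6 F7 0B.
Big-endian: lowest address holds the most-significant byte.
So the memory order matches the most-significant-first order: 0F D6 F7 0B.

0F D6 F7 0B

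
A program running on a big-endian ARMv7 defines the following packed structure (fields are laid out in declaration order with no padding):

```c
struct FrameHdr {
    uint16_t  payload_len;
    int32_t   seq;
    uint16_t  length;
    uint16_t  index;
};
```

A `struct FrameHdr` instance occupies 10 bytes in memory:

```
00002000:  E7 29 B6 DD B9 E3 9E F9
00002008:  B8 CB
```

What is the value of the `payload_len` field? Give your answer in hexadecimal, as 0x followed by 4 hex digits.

`payload_len` is the first field, at byte offset 0, occupying 2 bytes.
Bytes at offsets 0..1: E7 29.
Big-endian stores the most-significant byte at the lowest address.
The bytes are already most-significant first: 0xE729.

0xE729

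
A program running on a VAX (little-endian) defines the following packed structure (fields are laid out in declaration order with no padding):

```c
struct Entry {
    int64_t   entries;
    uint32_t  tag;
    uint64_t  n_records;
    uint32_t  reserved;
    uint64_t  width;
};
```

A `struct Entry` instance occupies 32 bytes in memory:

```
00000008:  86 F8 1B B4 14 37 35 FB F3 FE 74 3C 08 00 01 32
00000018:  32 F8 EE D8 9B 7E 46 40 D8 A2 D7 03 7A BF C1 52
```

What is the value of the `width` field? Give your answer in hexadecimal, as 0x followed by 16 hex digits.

`width` follows `entries` (8 B), `tag` (4 B), `n_records` (8 B), `reserved` (4 B), so it starts at offset 8 + 4 + 8 + 4 = 24 and occupies 8 bytes.
Bytes at offsets 24..31: D8 A2 D7 03 7A BF C1 52.
Little-endian: lowest address holds the least-significant byte.
Reassemble most-significant byte first: 52 C1 BF 7A 03 D7 A2 D8 → 0x52C1BF7A03D7A2D8.

0x52C1BF7A03D7A2D8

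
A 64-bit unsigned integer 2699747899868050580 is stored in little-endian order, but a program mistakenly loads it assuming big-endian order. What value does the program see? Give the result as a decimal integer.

10733411870505334565

2699747899868050580 in 64-bit hexadecimal is 0x25776E693ABDF494.
Stored little-endian, the bytes at ascending addresses are 94 F4 BD 3A 69 6E 77 25.
Read back as big-endian, the last byte is least significant, giving 0x94F4BD3A696E7725.
0x94F4BD3A696E7725 = 10733411870505334565.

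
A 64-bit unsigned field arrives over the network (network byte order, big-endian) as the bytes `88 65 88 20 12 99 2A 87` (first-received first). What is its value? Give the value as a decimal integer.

In big-endian order the high byte comes first in memory.
The bytes are already most-significant first: 0x8865882012992A87.
0x8865882012992A87 = 9828411433138334343.

9828411433138334343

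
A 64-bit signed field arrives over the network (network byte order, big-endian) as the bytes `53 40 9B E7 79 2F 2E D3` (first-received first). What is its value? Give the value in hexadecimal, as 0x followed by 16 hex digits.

In big-endian order the high byte comes first in memory.
The bytes are already most-significant first: 0x53409BE7792F2ED3.

0x53409BE7792F2ED3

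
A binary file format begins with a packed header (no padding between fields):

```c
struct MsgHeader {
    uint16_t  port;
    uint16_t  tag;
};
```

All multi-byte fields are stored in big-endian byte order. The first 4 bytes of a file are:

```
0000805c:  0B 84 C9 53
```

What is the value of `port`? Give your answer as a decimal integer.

`port` is the first field, at byte offset 0, occupying 2 bytes.
Bytes at offsets 0..1: 0B 84.
Big-endian stores the most-significant byte at the lowest address.
The bytes are already most-significant first: 0x0B84.
0x0B84 = 2948.

2948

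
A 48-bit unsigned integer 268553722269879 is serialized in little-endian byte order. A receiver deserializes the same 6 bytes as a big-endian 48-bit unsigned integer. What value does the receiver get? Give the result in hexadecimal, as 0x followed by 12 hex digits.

0xB71038893FF4

268553722269879 in 48-bit hexadecimal is 0xF43F893810B7.
Stored little-endian, the bytes at ascending addresses are B7 10 38 89 3F F4.
Read back as big-endian, the last byte is least significant, giving 0xB71038893FF4.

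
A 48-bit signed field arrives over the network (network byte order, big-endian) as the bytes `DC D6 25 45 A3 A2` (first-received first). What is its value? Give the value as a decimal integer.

-38662670277726

Big-endian: lowest address holds the most-significant byte.
The bytes are already most-significant first: 0xDCD62545A3A2.
Top bit is set, so as a signed 48-bit value this is 0xDCD62545A3A2 − 2^48 = -38662670277726.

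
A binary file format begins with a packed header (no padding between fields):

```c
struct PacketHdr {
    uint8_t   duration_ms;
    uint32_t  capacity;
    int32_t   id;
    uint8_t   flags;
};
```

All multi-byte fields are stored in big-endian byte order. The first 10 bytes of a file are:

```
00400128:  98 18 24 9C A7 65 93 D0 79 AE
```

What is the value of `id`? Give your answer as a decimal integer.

1704185977

`id` follows `duration_ms` (1 B), `capacity` (4 B), so it starts at offset 1 + 4 = 5 and occupies 4 bytes.
Bytes at offsets 5..8: 65 93 D0 79.
In big-endian order the high byte comes first in memory.
The bytes are already most-significant first: 0x6593D079.
0x6593D079 = 1704185977.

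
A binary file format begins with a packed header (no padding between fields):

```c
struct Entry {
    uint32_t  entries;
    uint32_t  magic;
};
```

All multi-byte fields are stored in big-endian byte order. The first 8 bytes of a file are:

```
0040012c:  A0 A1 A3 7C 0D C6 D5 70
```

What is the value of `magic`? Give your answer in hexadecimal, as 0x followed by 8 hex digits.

0x0DC6D570

`magic` follows `entries` (4 bytes), so it starts at byte offset 4 and occupies 4 bytes.
Bytes at offsets 4..7: 0D C6 D5 70.
In big-endian order the high byte comes first in memory.
The bytes are already most-significant first: 0x0DC6D570.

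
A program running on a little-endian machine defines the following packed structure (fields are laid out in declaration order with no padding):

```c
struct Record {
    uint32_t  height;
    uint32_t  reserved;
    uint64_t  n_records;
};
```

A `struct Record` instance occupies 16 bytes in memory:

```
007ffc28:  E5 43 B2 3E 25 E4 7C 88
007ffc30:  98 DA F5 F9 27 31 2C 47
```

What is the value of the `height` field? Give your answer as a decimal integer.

1051870181

`height` is the first field, at byte offset 0, occupying 4 bytes.
Bytes at offsets 0..3: E5 43 B2 3E.
Little-endian stores the least-significant byte at the lowest address.
Reassemble most-significant byte first: 3E B2 43 E5 → 0x3EB243E5.
0x3EB243E5 = 1051870181.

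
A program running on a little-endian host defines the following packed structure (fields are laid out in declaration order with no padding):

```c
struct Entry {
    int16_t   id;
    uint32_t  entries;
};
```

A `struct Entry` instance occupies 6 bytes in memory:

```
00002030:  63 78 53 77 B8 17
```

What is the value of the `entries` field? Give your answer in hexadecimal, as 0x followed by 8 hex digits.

`entries` follows `id` (2 bytes), so it starts at byte offset 2 and occupies 4 bytes.
Bytes at offsets 2..5: 53 77 B8 17.
Little-endian: lowest address holds the least-significant byte.
Reassemble most-significant byte first: 17 B8 77 53 → 0x17B87753.

0x17B87753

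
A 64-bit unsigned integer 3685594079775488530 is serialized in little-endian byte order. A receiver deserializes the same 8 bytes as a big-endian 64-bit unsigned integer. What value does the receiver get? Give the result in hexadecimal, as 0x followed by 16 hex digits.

0x12FA4CD749DC2533

3685594079775488530 in 64-bit hexadecimal is 0x3325DC49D74CFA12.
Stored little-endian, the bytes at ascending addresses are 12 FA 4C D7 49 DC 25 33.
Read back as big-endian, the last byte is least significant, giving 0x12FA4CD749DC2533.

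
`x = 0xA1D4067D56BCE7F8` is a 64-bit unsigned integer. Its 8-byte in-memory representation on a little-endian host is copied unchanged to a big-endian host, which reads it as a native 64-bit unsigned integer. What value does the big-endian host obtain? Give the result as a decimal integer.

Stored little-endian, the bytes at ascending addresses are F8 E7 BC 56 7D 06 D4 A1.
Read back as big-endian, the last byte is least significant, giving 0xF8E7BC567D06D4A1.
0xF8E7BC567D06D4A1 = 17935511120677098657.

17935511120677098657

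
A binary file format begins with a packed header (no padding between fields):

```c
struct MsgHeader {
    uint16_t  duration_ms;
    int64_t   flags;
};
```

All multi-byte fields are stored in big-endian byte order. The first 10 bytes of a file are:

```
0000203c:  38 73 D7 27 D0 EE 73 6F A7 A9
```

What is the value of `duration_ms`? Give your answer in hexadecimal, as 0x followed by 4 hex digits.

0x3873

`duration_ms` is the first field, at byte offset 0, occupying 2 bytes.
Bytes at offsets 0..1: 38 73.
Big-endian stores the most-significant byte at the lowest address.
The bytes are already most-significant first: 0x3873.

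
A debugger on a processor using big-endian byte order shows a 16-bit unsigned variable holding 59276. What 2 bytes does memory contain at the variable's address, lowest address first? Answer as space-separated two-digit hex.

59276 in hexadecimal, padded to 16 bits, is 0xE78C.
Split into bytes (most-significant first): E7 8C.
Big-endian stores the most-significant byte at the lowest address.
So the memory order matches the most-significant-first order: E7 8C.

E7 8C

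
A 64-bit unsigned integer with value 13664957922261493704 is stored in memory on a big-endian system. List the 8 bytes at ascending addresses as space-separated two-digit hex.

BD A3 AE D4 8B 0E 67 C8

13664957922261493704 in hexadecimal, padded to 64 bits, is 0xBDA3AED48B0E67C8.
Split into bytes (most-significant first): BD A3 AE D4 8B 0E 67 C8.
Big-endian stores the most-significant byte at the lowest address.
So the memory order matches the most-significant-first order: BD A3 AE D4 8B 0E 67 C8.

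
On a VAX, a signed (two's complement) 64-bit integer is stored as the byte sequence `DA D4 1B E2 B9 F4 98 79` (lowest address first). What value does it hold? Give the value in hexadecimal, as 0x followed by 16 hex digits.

0x7998F4B9E21BD4DA

Little-endian: lowest address holds the least-significant byte.
Reassemble most-significant byte first: 79 98 F4 B9 E2 1B D4 DA → 0x7998F4B9E21BD4DA.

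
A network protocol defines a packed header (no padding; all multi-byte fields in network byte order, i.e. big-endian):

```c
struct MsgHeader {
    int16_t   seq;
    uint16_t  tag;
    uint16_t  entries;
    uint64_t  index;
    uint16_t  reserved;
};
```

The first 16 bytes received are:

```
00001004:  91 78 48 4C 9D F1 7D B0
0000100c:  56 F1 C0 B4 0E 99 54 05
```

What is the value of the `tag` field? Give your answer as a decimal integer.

18508

`tag` follows `seq` (2 bytes), so it starts at byte offset 2 and occupies 2 bytes.
Bytes at offsets 2..3: 48 4C.
Big-endian: lowest address holds the most-significant byte.
The bytes are already most-significant first: 0x484C.
0x484C = 18508.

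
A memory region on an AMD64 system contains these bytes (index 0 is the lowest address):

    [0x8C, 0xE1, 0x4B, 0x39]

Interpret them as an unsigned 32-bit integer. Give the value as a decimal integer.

961274252

Little-endian: lowest address holds the least-significant byte.
Reassemble most-significant byte first: 39 4B E1 8C → 0x394BE18C.
0x394BE18C = 961274252.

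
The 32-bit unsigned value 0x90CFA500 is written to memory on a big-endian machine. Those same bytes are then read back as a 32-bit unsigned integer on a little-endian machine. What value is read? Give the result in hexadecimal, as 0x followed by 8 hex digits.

0x00A5CF90

Stored big-endian, the bytes at ascending addresses are 90 CF A5 00.
Read back as little-endian, the first byte is least significant, giving 0x00A5CF90.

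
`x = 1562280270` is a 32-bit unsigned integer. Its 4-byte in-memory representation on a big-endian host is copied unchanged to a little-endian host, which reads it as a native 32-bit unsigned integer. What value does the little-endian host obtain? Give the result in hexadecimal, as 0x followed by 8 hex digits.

0x4E811E5D

1562280270 in 32-bit hexadecimal is 0x5D1E814E.
Stored big-endian, the bytes at ascending addresses are 5D 1E 81 4E.
Read back as little-endian, the first byte is least significant, giving 0x4E811E5D.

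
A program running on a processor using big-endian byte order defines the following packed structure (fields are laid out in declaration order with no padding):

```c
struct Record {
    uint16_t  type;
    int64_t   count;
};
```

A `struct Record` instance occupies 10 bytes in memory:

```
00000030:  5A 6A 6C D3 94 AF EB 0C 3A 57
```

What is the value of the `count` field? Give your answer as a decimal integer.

`count` follows `type` (2 bytes), so it starts at byte offset 2 and occupies 8 bytes.
Bytes at offsets 2..9: 6C D3 94 AF EB 0C 3A 57.
In big-endian order the high byte comes first in memory.
The bytes are already most-significant first: 0x6CD394AFEB0C3A57.
0x6CD394AFEB0C3A57 = 7841774859465800279.

7841774859465800279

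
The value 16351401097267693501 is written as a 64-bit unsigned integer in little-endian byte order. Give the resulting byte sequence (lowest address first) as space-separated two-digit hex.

16351401097267693501 in hexadecimal, padded to 64 bits, is 0xE2EBD8AA1E92C7BD.
Split into bytes (most-significant first): E2 EB D8 AA 1E 92 C7 BD.
In little-endian order the low byte comes first in memory.
So at ascending addresses the bytes are BD C7 92 1E AA D8 EB E2.

BD C7 92 1E AA D8 EB E2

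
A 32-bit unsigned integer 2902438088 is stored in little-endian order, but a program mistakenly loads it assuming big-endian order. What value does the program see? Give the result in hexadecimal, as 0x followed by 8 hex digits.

2902438088 in 32-bit hexadecimal is 0xACFFB0C8.
Stored little-endian, the bytes at ascending addresses are C8 B0 FF AC.
Read back as big-endian, the last byte is least significant, giving 0xC8B0FFAC.

0xC8B0FFAC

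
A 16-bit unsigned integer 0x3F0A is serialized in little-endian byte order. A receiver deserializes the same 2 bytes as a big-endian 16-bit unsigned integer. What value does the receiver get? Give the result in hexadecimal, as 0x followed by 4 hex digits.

Stored little-endian, the bytes at ascending addresses are 0A 3F.
Read back as big-endian, the last byte is least significant, giving 0x0A3F.

0x0A3F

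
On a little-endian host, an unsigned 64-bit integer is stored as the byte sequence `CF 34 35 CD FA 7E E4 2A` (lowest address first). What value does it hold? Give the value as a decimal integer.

3090734859932742863

Little-endian stores the least-significant byte at the lowest address.
Reassemble most-significant byte first: 2A E4 7E FA CD 35 34 CF → 0x2AE47EFACD3534CF.
0x2AE47EFACD3534CF = 3090734859932742863.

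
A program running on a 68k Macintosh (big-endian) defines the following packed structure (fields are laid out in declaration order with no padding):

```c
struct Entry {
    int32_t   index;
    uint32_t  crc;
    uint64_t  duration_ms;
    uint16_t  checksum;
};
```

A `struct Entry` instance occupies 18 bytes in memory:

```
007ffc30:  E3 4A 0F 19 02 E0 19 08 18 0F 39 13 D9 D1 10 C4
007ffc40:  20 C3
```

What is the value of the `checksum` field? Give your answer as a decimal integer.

8387

`checksum` follows `index` (4 B), `crc` (4 B), `duration_ms` (8 B), so it starts at offset 4 + 4 + 8 = 16 and occupies 2 bytes.
Bytes at offsets 16..17: 20 C3.
Big-endian: lowest address holds the most-significant byte.
The bytes are already most-significant first: 0x20C3.
0x20C3 = 8387.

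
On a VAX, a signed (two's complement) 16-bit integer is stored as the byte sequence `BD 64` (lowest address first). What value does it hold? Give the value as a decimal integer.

25789

Little-endian stores the least-significant byte at the lowest address.
Reassemble most-significant byte first: 64 BD → 0x64BD.
0x64BD = 25789.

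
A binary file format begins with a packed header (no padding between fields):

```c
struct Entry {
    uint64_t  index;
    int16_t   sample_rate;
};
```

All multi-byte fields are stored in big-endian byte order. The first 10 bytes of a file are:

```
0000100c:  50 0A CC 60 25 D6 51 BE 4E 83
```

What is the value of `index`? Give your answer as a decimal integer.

`index` is the first field, at byte offset 0, occupying 8 bytes.
Bytes at offsets 0..7: 50 0A CC 60 25 D6 51 BE.
Big-endian: lowest address holds the most-significant byte.
The bytes are already most-significant first: 0x500ACC6025D651BE.
0x500ACC6025D651BE = 5767646986125070782.

5767646986125070782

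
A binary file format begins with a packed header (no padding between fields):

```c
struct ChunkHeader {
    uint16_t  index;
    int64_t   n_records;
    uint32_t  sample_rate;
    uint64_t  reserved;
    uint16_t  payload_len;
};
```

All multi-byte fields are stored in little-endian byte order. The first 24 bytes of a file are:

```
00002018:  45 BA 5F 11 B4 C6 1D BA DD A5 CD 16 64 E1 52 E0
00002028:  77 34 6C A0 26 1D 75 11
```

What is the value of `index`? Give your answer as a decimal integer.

47685

`index` is the first field, at byte offset 0, occupying 2 bytes.
Bytes at offsets 0..1: 45 BA.
In little-endian order the low byte comes first in memory.
Reassemble most-significant byte first: BA 45 → 0xBA45.
0xBA45 = 47685.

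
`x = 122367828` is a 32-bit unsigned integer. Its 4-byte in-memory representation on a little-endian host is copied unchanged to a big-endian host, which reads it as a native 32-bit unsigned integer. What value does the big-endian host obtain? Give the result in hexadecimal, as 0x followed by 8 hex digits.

122367828 in 32-bit hexadecimal is 0x074B2F54.
Stored little-endian, the bytes at ascending addresses are 54 2F 4B 07.
Read back as big-endian, the last byte is least significant, giving 0x542F4B07.

0x542F4B07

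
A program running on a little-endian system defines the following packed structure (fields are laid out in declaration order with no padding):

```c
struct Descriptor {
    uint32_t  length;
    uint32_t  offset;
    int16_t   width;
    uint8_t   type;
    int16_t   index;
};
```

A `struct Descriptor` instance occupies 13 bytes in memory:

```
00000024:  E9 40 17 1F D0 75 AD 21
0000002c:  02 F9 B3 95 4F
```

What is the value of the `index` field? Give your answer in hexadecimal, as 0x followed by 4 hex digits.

0x4F95

`index` follows `length` (4 B), `offset` (4 B), `width` (2 B), `type` (1 B), so it starts at offset 4 + 4 + 2 + 1 = 11 and occupies 2 bytes.
Bytes at offsets 11..12: 95 4F.
Little-endian stores the least-significant byte at the lowest address.
Reassemble most-significant byte first: 4F 95 → 0x4F95.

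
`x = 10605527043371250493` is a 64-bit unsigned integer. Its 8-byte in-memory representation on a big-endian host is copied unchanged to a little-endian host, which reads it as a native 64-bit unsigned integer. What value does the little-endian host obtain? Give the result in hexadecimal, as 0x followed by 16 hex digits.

0x3D33F1CBA7662E93

10605527043371250493 in 64-bit hexadecimal is 0x932E66A7CBF1333D.
Stored big-endian, the bytes at ascending addresses are 93 2E 66 A7 CB F1 33 3D.
Read back as little-endian, the first byte is least significant, giving 0x3D33F1CBA7662E93.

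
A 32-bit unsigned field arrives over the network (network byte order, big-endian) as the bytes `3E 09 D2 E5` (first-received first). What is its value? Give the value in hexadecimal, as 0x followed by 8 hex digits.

0x3E09D2E5

Big-endian stores the most-significant byte at the lowest address.
The bytes are already most-significant first: 0x3E09D2E5.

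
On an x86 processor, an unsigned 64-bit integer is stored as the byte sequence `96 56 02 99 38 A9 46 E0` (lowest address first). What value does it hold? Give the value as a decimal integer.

16160790373415933590

Little-endian: lowest address holds the least-significant byte.
Reassemble most-significant byte first: E0 46 A9 38 99 02 56 96 → 0xE046A93899025696.
0xE046A93899025696 = 16160790373415933590.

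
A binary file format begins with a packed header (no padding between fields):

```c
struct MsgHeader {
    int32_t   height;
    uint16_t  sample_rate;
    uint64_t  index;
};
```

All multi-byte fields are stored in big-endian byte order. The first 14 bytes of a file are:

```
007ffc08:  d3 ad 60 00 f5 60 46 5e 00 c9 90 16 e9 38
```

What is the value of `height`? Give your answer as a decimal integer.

`height` is the first field, at byte offset 0, occupying 4 bytes.
Bytes at offsets 0..3: D3 AD 60 00.
In big-endian order the high byte comes first in memory.
The bytes are already most-significant first: 0xD3AD6000.
Top bit is set, so as a signed 32-bit value this is 0xD3AD6000 − 2^32 = -743612416.

-743612416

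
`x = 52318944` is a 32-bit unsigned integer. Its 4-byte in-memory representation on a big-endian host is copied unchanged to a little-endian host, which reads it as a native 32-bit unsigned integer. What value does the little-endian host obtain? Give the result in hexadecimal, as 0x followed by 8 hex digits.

0xE0521E03

52318944 in 32-bit hexadecimal is 0x031E52E0.
Stored big-endian, the bytes at ascending addresses are 03 1E 52 E0.
Read back as little-endian, the first byte is least significant, giving 0xE0521E03.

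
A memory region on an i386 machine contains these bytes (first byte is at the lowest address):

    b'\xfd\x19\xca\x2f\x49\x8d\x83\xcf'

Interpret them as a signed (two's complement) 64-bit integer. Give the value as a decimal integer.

-3493793540435469827

In little-endian order the low byte comes first in memory.
Reassemble most-significant byte first: CF 83 8D 49 2F CA 19 FD → 0xCF838D492FCA19FD.
Top bit is set, so as a signed 64-bit value this is 0xCF838D492FCA19FD − 2^64 = -3493793540435469827.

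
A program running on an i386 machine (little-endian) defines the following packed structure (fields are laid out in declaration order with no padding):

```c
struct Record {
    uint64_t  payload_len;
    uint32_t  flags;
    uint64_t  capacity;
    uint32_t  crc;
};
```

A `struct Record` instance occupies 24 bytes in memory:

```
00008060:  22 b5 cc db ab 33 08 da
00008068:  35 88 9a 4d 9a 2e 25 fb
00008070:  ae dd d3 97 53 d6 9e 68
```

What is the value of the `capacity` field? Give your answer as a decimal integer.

10940331663420632730

`capacity` follows `payload_len` (8 B), `flags` (4 B), so it starts at offset 8 + 4 = 12 and occupies 8 bytes.
Bytes at offsets 12..19: 9A 2E 25 FB AE DD D3 97.
Little-endian: lowest address holds the least-significant byte.
Reassemble most-significant byte first: 97 D3 DD AE FB 25 2E 9A → 0x97D3DDAEFB252E9A.
0x97D3DDAEFB252E9A = 10940331663420632730.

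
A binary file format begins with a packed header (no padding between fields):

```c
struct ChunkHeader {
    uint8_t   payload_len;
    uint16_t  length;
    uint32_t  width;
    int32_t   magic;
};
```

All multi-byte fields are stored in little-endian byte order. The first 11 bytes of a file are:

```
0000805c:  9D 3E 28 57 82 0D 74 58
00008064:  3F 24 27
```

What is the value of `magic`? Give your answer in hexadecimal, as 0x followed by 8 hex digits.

0x27243F58

`magic` follows `payload_len` (1 B), `length` (2 B), `width` (4 B), so it starts at offset 1 + 2 + 4 = 7 and occupies 4 bytes.
Bytes at offsets 7..10: 58 3F 24 27.
Little-endian: lowest address holds the least-significant byte.
Reassemble most-significant byte first: 27 24 3F 58 → 0x27243F58.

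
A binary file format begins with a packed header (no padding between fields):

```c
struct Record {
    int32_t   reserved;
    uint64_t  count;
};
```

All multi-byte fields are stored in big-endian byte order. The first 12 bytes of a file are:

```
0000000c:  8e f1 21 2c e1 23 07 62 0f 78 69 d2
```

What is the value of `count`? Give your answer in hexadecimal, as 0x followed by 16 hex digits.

0xE12307620F7869D2

`count` follows `reserved` (4 bytes), so it starts at byte offset 4 and occupies 8 bytes.
Bytes at offsets 4..11: E1 23 07 62 0F 78 69 D2.
Big-endian stores the most-significant byte at the lowest address.
The bytes are already most-significant first: 0xE12307620F7869D2.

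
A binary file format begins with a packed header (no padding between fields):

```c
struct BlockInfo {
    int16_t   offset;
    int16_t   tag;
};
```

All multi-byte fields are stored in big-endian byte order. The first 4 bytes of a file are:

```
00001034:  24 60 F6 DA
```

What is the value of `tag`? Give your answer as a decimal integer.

`tag` follows `offset` (2 bytes), so it starts at byte offset 2 and occupies 2 bytes.
Bytes at offsets 2..3: F6 DA.
In big-endian order the high byte comes first in memory.
The bytes are already most-significant first: 0xF6DA.
Top bit is set, so as a signed 16-bit value this is 0xF6DA − 2^16 = -2342.

-2342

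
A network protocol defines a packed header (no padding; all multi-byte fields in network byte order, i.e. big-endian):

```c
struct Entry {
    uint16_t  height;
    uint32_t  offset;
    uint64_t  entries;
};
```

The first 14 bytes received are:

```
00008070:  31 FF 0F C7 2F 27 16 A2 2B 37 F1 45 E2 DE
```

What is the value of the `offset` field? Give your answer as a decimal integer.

264711975

`offset` follows `height` (2 bytes), so it starts at byte offset 2 and occupies 4 bytes.
Bytes at offsets 2..5: 0F C7 2F 27.
Big-endian stores the most-significant byte at the lowest address.
The bytes are already most-significant first: 0x0FC72F27.
0x0FC72F27 = 264711975.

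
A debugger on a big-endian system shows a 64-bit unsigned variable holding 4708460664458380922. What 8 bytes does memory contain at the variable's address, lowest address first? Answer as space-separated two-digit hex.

4708460664458380922 in hexadecimal, padded to 64 bits, is 0x4157D0071FF1067A.
Split into bytes (most-significant first): 41 57 D0 07 1F F1 06 7A.
Big-endian stores the most-significant byte at the lowest address.
So the memory order matches the most-significant-first order: 41 57 D0 07 1F F1 06 7A.

41 57 D0 07 1F F1 06 7A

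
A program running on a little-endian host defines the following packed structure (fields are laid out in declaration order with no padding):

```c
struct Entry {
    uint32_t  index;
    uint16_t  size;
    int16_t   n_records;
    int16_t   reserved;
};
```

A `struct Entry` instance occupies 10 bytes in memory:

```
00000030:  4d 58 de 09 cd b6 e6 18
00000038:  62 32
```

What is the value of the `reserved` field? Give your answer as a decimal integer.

`reserved` follows `index` (4 B), `size` (2 B), `n_records` (2 B), so it starts at offset 4 + 2 + 2 = 8 and occupies 2 bytes.
Bytes at offsets 8..9: 62 32.
Little-endian: lowest address holds the least-significant byte.
Reassemble most-significant byte first: 32 62 → 0x3262.
0x3262 = 12898.

12898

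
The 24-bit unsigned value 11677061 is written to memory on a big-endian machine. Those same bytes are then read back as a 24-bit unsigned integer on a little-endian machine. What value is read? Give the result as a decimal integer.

11677061 in 24-bit hexadecimal is 0xB22D85.
Stored big-endian, the bytes at ascending addresses are B2 2D 85.
Read back as little-endian, the first byte is least significant, giving 0x852DB2.
0x852DB2 = 8727986.

8727986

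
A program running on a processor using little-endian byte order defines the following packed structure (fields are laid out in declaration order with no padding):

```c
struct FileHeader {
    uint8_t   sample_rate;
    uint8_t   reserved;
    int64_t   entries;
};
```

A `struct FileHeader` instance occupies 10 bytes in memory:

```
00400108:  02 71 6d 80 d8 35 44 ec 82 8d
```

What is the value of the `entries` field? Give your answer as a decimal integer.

`entries` follows `sample_rate` (1 B), `reserved` (1 B), so it starts at offset 1 + 1 = 2 and occupies 8 bytes.
Bytes at offsets 2..9: 6D 80 D8 35 44 EC 82 8D.
Little-endian: lowest address holds the least-significant byte.
Reassemble most-significant byte first: 8D 82 EC 44 35 D8 80 6D → 0x8D82EC4435D8806D.
Top bit is set, so as a signed 64-bit value this is 0x8D82EC4435D8806D − 2^64 = -8249771789684014995.

-8249771789684014995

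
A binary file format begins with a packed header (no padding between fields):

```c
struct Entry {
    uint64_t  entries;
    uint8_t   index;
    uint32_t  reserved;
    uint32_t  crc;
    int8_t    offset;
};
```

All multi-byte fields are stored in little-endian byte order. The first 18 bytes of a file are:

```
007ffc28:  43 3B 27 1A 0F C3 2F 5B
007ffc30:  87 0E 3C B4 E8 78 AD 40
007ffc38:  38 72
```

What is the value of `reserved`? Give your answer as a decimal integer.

3904125966

`reserved` follows `entries` (8 B), `index` (1 B), so it starts at offset 8 + 1 = 9 and occupies 4 bytes.
Bytes at offsets 9..12: 0E 3C B4 E8.
Little-endian: lowest address holds the least-significant byte.
Reassemble most-significant byte first: E8 B4 3C 0E → 0xE8B43C0E.
0xE8B43C0E = 3904125966.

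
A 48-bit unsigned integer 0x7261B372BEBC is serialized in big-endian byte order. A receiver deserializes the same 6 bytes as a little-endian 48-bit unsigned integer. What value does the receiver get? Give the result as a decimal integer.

Stored big-endian, the bytes at ascending addresses are 72 61 B3 72 BE BC.
Read back as little-endian, the first byte is least significant, giving 0xBCBE72B36172.
0xBCBE72B36172 = 207526154166642.

207526154166642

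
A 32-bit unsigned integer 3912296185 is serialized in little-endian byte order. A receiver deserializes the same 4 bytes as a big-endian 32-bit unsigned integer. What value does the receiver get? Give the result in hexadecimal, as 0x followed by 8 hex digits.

0xF9E630E9

3912296185 in 32-bit hexadecimal is 0xE930E6F9.
Stored little-endian, the bytes at ascending addresses are F9 E6 30 E9.
Read back as big-endian, the last byte is least significant, giving 0xF9E630E9.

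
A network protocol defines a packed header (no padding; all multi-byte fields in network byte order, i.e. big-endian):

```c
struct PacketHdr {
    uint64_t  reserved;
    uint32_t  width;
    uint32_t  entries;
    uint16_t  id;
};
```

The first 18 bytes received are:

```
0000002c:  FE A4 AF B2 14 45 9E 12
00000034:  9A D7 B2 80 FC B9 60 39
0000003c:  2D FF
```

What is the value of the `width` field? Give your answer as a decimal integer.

`width` follows `reserved` (8 bytes), so it starts at byte offset 8 and occupies 4 bytes.
Bytes at offsets 8..11: 9A D7 B2 80.
Big-endian: lowest address holds the most-significant byte.
The bytes are already most-significant first: 0x9AD7B280.
0x9AD7B280 = 2597827200.

2597827200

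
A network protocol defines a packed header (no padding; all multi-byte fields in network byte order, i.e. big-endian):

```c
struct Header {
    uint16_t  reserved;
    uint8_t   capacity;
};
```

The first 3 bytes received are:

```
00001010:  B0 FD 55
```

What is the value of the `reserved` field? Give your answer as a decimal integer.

45309

`reserved` is the first field, at byte offset 0, occupying 2 bytes.
Bytes at offsets 0..1: B0 FD.
In big-endian order the high byte comes first in memory.
The bytes are already most-significant first: 0xB0FD.
0xB0FD = 45309.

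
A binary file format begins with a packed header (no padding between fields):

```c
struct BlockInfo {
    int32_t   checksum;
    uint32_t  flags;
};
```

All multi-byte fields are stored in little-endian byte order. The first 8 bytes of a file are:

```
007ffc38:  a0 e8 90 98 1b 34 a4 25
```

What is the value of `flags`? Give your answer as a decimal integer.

631518235

`flags` follows `checksum` (4 bytes), so it starts at byte offset 4 and occupies 4 bytes.
Bytes at offsets 4..7: 1B 34 A4 25.
In little-endian order the low byte comes first in memory.
Reassemble most-significant byte first: 25 A4 34 1B → 0x25A4341B.
0x25A4341B = 631518235.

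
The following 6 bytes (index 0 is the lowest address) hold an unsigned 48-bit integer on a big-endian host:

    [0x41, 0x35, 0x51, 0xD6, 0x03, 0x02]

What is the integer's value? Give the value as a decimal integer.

71697262052098

In big-endian order the high byte comes first in memory.
The bytes are already most-significant first: 0x413551D60302.
0x413551D60302 = 71697262052098.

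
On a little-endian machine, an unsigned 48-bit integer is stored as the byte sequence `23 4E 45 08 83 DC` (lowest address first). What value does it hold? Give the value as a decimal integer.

Little-endian stores the least-significant byte at the lowest address.
Reassemble most-significant byte first: DC 83 08 45 4E 23 → 0xDC8308454E23.
0xDC8308454E23 = 242455337586211.

242455337586211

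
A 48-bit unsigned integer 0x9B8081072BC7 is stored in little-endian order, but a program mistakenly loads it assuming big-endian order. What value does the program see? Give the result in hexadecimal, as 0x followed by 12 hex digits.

0xC72B0781809B

Stored little-endian, the bytes at ascending addresses are C7 2B 07 81 80 9B.
Read back as big-endian, the last byte is least significant, giving 0xC72B0781809B.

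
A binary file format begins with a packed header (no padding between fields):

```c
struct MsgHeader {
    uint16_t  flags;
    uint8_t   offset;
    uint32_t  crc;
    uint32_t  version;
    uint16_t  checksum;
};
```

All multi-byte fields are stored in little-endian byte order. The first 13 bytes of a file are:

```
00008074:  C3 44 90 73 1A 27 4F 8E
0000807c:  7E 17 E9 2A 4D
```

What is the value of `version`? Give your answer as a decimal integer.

`version` follows `flags` (2 B), `offset` (1 B), `crc` (4 B), so it starts at offset 2 + 1 + 4 = 7 and occupies 4 bytes.
Bytes at offsets 7..10: 8E 7E 17 E9.
Little-endian: lowest address holds the least-significant byte.
Reassemble most-significant byte first: E9 17 7E 8E → 0xE9177E8E.
0xE9177E8E = 3910631054.

3910631054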